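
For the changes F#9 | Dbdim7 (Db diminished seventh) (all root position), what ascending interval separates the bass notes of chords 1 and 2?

diminished sixth

The roots are F# and Db.
From F# to Db: 7 semitones over a sixth = diminished.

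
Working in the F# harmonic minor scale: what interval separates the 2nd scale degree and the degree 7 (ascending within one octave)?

The scale runs F# G# A B C# D E#.
2nd scale degree = G#; 7th scale degree = E#.
From G# to E# is 9 semitones, exactly the major sixth.

major 6th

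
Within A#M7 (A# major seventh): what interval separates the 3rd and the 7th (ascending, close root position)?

perfect fifth

The chord tones of A#Δ7 are A#–C##–E#–G##.
The 3rd is C## and the 7th is G##.
From C## to G## is 7 semitones, exactly the perfect fifth.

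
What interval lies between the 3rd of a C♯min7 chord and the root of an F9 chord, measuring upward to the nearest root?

minor second

C♯min7 has E as its 3rd, and F9 has F as its root.
2 letter names make it a second; at 1 semitone (a half step narrower than major) the quality is minor.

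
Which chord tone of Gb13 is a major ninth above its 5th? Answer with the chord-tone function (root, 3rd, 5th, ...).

The chord tones of Gb dominant thirteenth are Gb, Bb, Db, Fb, Ab, Eb.
The 5th is Db. A major ninth above Db is Eb.
Eb is the chord's 13th.

13th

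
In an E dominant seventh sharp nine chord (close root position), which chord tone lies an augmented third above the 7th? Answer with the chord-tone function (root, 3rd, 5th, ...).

E7#9: E, G♯, B, D, F𝄪.
The 7th is D. An augmented third above D is F𝄪.
F𝄪 is the chord's 9th.

9th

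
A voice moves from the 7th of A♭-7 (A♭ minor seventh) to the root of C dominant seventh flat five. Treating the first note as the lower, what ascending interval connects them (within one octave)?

A4

The 7th of A♭-7 (A♭ minor seventh) is G♭; the root of C dominant seventh flat five is C.
From G♭ to C: 6 semitones over a fourth = augmented.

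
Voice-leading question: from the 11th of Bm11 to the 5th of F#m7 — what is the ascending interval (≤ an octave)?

M6

Bm11 has E as its 11th, and F#m7 has C# as its 5th.
From E to C# is 9 semitones, exactly the major sixth.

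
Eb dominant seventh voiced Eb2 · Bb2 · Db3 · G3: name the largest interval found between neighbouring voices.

perfect 5th

Adjacent intervals: Eb2→Bb2 = perfect fifth; Bb2→Db3 = minor third; Db3→G3 = augmented fourth.
The largest is Eb2 to Bb2, a perfect fifth (7 semitones).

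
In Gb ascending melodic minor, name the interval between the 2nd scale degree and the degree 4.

Spelling Gb ascending melodic minor: Gb Ab Bbb Cb Db Eb F.
So we need the interval from Ab up to Cb.
From Ab to Cb: 3 semitones over a third = minor.

minor third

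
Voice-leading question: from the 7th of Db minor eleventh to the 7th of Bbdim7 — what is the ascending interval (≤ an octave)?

The 7th of Db minor eleventh is Cb; the 7th of Bbdim7 is Abb.
Cb up to Abb is 8 semitones, a half step narrower than a major sixth, so the interval is minor.

minor 6th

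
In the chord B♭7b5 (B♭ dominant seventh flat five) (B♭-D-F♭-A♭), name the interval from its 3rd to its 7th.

So we need the interval from D up to A♭.
D up to A♭ is 6 semitones, a half step narrower than a perfect fifth, so the interval is diminished.
This 3–7 tritone is the characteristic tension at the heart of the dominant sound.

diminished 5th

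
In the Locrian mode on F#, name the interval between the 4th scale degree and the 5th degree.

m2

Spelling the Locrian mode on F#: F# G A B C D E.
4th scale degree = B; 5th degree = C.
From B to C: 1 semitone over a second = minor.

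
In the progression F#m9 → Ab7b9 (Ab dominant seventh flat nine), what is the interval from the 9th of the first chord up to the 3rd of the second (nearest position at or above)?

F#m9 has G# as its 9th, and Ab7b9 (Ab dominant seventh flat nine) has C as its 3rd.
G# up to C is 4 semitones, a half step narrower than a perfect fourth, so the interval is diminished.

diminished fourth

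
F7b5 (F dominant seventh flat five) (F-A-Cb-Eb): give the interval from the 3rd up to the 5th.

diminished third

That puts A below Cb.
From A to Cb: 2 semitones over a third = diminished.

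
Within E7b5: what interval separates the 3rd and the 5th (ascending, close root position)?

diminished 3rd

E dominant seventh flat five is spelled E G# Bb D.
The 3rd is G# and the 5th is Bb.
3 letter names make it a third; at 2 semitones (a whole step narrower than major) the quality is diminished.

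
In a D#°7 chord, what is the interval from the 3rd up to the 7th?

diminished fifth

D#°7 (D# diminished seventh) is spelled D#–F#–A–C.
So we need the interval from F# up to C.
F# up to C is 6 semitones, a half step narrower than a perfect fifth, so the interval is diminished.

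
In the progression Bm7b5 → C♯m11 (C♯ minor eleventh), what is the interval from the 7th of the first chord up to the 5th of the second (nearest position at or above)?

The 7th of Bm7b5 is A; the 5th of C♯m11 (C♯ minor eleventh) is G♯.
From A to G♯ is 11 semitones, exactly the major seventh.

M7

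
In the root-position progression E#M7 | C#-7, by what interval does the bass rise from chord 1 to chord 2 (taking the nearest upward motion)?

The roots are E# and C#.
6 letter names make it a sixth; at 8 semitones (a half step narrower than major) the quality is minor.

minor sixth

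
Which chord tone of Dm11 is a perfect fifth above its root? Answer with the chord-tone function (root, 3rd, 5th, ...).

5th

Spelling the chord: D-F-A-C-E-G.
The root is D. A perfect fifth above D is A.
A is the chord's 5th.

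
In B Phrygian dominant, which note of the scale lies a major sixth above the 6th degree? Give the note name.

The scale is B C D# E F# G A.
The 6th degree is G; a major sixth above that is E — scale degree 4.

E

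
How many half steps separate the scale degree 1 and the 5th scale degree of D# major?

The scale is D# E# F## G# A# B# C##.
D# up to A# is a perfect fifth — 7 semitones.

7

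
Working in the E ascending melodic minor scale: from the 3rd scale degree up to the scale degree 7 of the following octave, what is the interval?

The scale runs E F# G A B C# D#.
That puts G below D#.
12 letter names make it a twelfth; at 20 semitones (a half step wider than perfect) the quality is augmented.

augmented twelfth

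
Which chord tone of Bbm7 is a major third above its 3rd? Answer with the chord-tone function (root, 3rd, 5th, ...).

5th

Spelling the chord: Bb-Db-F-Ab.
The 3rd is Db. A major third above Db is F.
F is the chord's 5th.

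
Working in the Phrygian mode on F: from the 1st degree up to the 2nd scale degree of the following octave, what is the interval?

minor ninth

F phrygian: F G♭ A♭ B♭ C D♭ E♭.
1st degree = F; 2nd degree (up an octave) = G♭.
F up to G♭ is 13 semitones, a half step narrower than a major ninth, so the interval is minor.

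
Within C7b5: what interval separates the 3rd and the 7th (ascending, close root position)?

diminished 5th

Spelling the chord: C-E-Gb-Bb.
The 3rd is E and the 7th is Bb.
E up to Bb is 6 semitones, a half step narrower than a perfect fifth, so the interval is diminished.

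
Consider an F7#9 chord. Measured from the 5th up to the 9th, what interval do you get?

augmented 5th

The chord tones of F7#9 (F dominant seventh sharp nine) are F A C E♭ G♯.
The 5th is C and the 9th is G♯.
From C to G♯: 8 semitones over a fifth = augmented.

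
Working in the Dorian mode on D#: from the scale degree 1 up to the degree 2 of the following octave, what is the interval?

D# dorian: D# E# F# G# A# B# C#.
So we need the interval from D# up to E#.
Counting 9 letters and 14 half steps from D# gives a major ninth.

major ninth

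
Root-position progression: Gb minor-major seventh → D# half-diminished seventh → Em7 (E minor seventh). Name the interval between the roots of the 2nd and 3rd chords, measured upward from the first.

minor second

The roots are D# and E.
2 letter names make it a second; at 1 semitone (a half step narrower than major) the quality is minor.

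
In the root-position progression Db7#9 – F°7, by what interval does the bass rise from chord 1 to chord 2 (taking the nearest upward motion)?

major third

The roots are Db and F.
Counting 3 letters and 4 half steps from Db gives a major third.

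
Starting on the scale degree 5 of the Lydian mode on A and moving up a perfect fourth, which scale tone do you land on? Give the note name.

The scale is A B C♯ D♯ E F♯ G♯.
The scale degree 5 is E; a perfect fourth above that is A — scale degree 1.

A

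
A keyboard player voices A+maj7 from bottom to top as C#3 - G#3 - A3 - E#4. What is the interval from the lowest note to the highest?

major tenth

The outer voices are C#3 and E#4.
C# up to E# spans 10 letter names and 16 semitones — a major tenth.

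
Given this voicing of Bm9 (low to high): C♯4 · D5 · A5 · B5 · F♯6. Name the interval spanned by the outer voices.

The outer voices are C♯4 and F♯6.
Counting 18 letters and 29 half steps from C♯ gives a perfect 18th.

perfect 18th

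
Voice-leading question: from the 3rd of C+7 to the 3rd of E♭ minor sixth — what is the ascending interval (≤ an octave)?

diminished third

C+7 has E as its 3rd, and E♭ minor sixth has G♭ as its 3rd.
From E to G♭: 2 semitones over a third = diminished.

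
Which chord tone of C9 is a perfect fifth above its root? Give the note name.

G

The chord tones of C9 are C, E, G, Bb, D.
The root is C. A perfect fifth above C is G.
G is the chord's 5th.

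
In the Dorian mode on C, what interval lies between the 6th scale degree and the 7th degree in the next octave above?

C dorian: C D Eb F G A Bb.
That puts A below Bb.
A up to Bb is 13 semitones, a half step narrower than a major ninth, so the interval is minor.

m9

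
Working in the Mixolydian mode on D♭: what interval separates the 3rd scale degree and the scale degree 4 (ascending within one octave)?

minor second

The scale runs D♭ E♭ F G♭ A♭ B♭ C♭.
So we need the interval from F up to G♭.
From F to G♭: 1 semitone over a second = minor.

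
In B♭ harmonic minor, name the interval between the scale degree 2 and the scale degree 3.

Spelling B♭ harmonic minor: B♭ C D♭ E♭ F G♭ A.
The scale degree 2 is C and the 3rd degree is D♭.
2 letter names make it a second; at 1 semitone (a half step narrower than major) the quality is minor.

m2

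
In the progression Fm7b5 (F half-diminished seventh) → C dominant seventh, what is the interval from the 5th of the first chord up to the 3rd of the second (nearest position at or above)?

Fm7b5 (F half-diminished seventh) has Cb as its 5th, and C dominant seventh has E as its 3rd.
Cb up to E is 5 semitones, a half step wider than a major third, so the interval is augmented.

augmented third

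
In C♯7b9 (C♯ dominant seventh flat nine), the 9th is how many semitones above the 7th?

The chord tones of C♯ dominant seventh flat nine are C♯, E♯, G♯, B, D.
B to D is a minor third: 3 semitones.

3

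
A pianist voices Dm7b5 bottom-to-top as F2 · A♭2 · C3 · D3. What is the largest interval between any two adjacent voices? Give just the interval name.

Adjacent intervals: F2→A♭2 = minor third; A♭2→C3 = major third; C3→D3 = major second.
The largest is A♭2 to C3, a major third (4 semitones).

major third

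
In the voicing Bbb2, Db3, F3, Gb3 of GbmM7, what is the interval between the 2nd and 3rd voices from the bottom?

Those voices are Db3 and F3.
Counting 3 letters and 4 half steps from Db gives a major third.

major third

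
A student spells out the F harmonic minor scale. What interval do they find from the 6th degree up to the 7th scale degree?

The scale runs F G Ab Bb C Db E.
So we need the interval from Db up to E.
Db up to E is 3 semitones, a half step wider than a major second, so the interval is augmented.

augmented second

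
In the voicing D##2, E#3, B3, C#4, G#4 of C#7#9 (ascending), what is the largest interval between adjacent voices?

m9

Adjacent intervals: D##2→E#3 = minor ninth; E#3→B3 = diminished fifth; B3→C#4 = major second; C#4→G#4 = perfect fifth.
The largest is D##2 to E#3, a minor ninth (13 semitones).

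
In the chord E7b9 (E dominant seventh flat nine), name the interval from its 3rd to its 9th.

The chord tones of E7b9 (E dominant seventh flat nine) are E-G♯-B-D-F.
3rd = G♯; 9th = F.
G♯ up to F is 9 semitones, a whole step narrower than a major seventh, so the interval is diminished.

diminished seventh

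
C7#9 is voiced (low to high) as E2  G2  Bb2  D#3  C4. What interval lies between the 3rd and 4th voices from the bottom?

Those voices are Bb2 and D#3.
Bb up to D# is 5 semitones, a half step wider than a major third, so the interval is augmented.

augmented third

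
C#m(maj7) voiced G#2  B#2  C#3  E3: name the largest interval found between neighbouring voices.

Adjacent intervals: G#2→B#2 = major third; B#2→C#3 = minor second; C#3→E3 = minor third.
The largest is G#2 to B#2, a major third (4 semitones).

major 3rd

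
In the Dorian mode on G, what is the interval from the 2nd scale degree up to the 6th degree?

G dorian: G A Bb C D E F.
2nd scale degree = A; degree 6 = E.
Counting 5 letters and 7 half steps from A gives a perfect fifth.

perfect fifth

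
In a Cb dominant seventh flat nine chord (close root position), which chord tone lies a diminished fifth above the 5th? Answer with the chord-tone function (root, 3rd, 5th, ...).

Cb7b9: Cb Eb Gb Bbb Dbb.
The 5th is Gb. A diminished fifth above Gb is Dbb.
Dbb is the chord's 9th.

9th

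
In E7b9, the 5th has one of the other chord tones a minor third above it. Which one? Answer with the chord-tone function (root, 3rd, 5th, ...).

7th

E7b9 (E dominant seventh flat nine): E G♯ B D F.
The 5th is B. A minor third above B is D.
D is the chord's 7th.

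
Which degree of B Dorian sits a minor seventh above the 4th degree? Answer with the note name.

The scale is B C♯ D E F♯ G♯ A.
The 4th degree is E; a minor seventh above that is D — scale degree 3.

D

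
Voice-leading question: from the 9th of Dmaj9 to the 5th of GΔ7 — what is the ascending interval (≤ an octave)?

minor seventh

Dmaj9 has E as its 9th, and GΔ7 has D as its 5th.
E up to D is 10 semitones, a half step narrower than a major seventh, so the interval is minor.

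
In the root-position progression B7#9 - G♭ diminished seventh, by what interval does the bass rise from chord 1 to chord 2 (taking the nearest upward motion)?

The roots are B and G♭.
From B to G♭: 7 semitones over a sixth = diminished.

diminished 6th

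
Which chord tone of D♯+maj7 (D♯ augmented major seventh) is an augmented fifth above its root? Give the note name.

D♯+maj7 (D♯ augmented major seventh): D♯-F𝄪-A𝄪-C𝄪.
The root is D♯. An augmented fifth above D♯ is A𝄪.
A𝄪 is the chord's 5th.

A##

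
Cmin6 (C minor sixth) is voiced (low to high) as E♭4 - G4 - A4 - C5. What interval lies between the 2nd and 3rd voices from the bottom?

Those voices are G4 and A4.
Counting 2 letters and 2 half steps from G gives a major second.

M2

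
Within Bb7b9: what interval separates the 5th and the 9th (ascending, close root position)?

d5

The chord tones of Bb7b9 are Bb, D, F, Ab, Cb.
So we need the interval from F up to Cb.
5 letter names make it a fifth; at 6 semitones (a half step narrower than perfect) the quality is diminished.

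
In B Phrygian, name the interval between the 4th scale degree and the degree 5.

major second

B phrygian: B C D E F# G A.
The 4th scale degree is E and the scale degree 5 is F#.
Counting 2 letters and 2 half steps from E gives a major second.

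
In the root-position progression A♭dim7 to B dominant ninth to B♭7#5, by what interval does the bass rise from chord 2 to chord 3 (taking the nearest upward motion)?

The roots are B and B♭.
8 letter names make it an octave; at 11 semitones (a half step narrower than perfect) the quality is diminished.

diminished octave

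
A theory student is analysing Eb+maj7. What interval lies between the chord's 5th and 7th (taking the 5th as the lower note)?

m3

Ebmaj7#5 is spelled Eb G B D.
The 5th is B and the 7th is D.
From B to D: 3 semitones over a third = minor.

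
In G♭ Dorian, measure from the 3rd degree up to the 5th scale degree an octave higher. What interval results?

M10

G♭ dorian: G♭ A♭ B𝄫 C♭ D♭ E♭ F♭.
3rd degree = B𝄫; 5th degree (up an octave) = D♭.
From B𝄫 to D♭ is 16 semitones, exactly the major tenth.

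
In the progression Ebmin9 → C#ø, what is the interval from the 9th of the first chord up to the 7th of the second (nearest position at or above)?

Ebmin9 has F as its 9th, and C#ø has B as its 7th.
4 letter names make it a fourth; at 6 semitones (a half step wider than perfect) the quality is augmented.

augmented fourth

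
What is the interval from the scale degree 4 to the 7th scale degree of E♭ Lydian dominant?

The scale runs E♭ F G A B♭ C D♭.
That puts A below D♭.
A up to D♭ is 4 semitones, a half step narrower than a perfect fourth, so the interval is diminished.

diminished fourth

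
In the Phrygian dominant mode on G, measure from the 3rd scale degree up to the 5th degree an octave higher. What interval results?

G phrygian dominant: G Ab B C D Eb F.
The 3rd scale degree is B and the 5th scale degree (up an octave) is D.
B up to D is 15 semitones, a half step narrower than a major tenth, so the interval is minor.

minor tenth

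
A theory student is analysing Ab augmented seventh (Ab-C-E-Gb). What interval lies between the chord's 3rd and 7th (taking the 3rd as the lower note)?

d5

The 3rd is C and the 7th is Gb.
5 letter names make it a fifth; at 6 semitones (a half step narrower than perfect) the quality is diminished.
This 3–7 tritone is the characteristic tension at the heart of the dominant sound.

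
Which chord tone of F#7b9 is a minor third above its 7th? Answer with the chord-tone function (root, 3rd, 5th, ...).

Spelling the chord: F# A# C# E G.
The 7th is E. A minor third above E is G.
G is the chord's 9th.

9th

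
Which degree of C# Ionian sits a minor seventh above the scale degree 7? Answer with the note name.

A#

The scale is C# D# E# F# G# A# B#.
The scale degree 7 is B#; a minor seventh above that is A# — scale degree 6.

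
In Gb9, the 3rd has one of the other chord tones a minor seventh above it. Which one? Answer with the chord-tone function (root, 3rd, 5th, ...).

9th

The chord tones of Gb dominant ninth are Gb Bb Db Fb Ab.
The 3rd is Bb. A minor seventh above Bb is Ab.
Ab is the chord's 9th.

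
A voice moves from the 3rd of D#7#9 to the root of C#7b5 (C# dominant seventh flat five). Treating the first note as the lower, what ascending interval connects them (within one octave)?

The 3rd of D#7#9 is F##; the root of C#7b5 (C# dominant seventh flat five) is C#.
From F## to C#: 6 semitones over a fifth = diminished.

diminished fifth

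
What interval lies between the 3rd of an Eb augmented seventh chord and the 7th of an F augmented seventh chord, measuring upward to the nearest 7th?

Eb augmented seventh has G as its 3rd, and F augmented seventh has Eb as its 7th.
From G to Eb: 8 semitones over a sixth = minor.

minor sixth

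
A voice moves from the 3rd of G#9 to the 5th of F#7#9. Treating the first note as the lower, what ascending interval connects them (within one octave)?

minor 2nd

G#9 has B# as its 3rd, and F#7#9 has C# as its 5th.
2 letter names make it a second; at 1 semitone (a half step narrower than major) the quality is minor.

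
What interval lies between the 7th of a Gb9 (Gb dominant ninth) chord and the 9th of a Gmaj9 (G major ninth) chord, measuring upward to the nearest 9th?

augmented 3rd

Gb9 (Gb dominant ninth) has Fb as its 7th, and Gmaj9 (G major ninth) has A as its 9th.
Fb up to A is 5 semitones, a half step wider than a major third, so the interval is augmented.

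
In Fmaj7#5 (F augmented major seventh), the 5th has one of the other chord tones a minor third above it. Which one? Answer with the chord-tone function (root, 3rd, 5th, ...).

Fmaj7#5 (F augmented major seventh): F, A, C#, E.
The 5th is C#. A minor third above C# is E.
E is the chord's 7th.

7th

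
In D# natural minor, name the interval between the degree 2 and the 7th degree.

The scale runs D# E# F# G# A# B C#.
That puts E# below C#.
E# up to C# is 8 semitones, a half step narrower than a major sixth, so the interval is minor.

minor sixth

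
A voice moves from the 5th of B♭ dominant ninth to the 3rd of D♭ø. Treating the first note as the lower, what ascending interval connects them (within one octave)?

d8

The 5th of B♭ dominant ninth is F; the 3rd of D♭ø is F♭.
From F to F♭: 11 semitones over an octave = diminished.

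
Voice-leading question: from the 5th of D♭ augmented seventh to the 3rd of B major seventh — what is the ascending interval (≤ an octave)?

The 5th of D♭ augmented seventh is A; the 3rd of B major seventh is D♯.
From A to D♯: 6 semitones over a fourth = augmented.

augmented fourth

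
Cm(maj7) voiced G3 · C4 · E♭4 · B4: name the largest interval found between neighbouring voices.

augmented fifth

Adjacent intervals: G3→C4 = perfect fourth; C4→E♭4 = minor third; E♭4→B4 = augmented fifth.
The largest is E♭4 to B4, an augmented fifth (8 semitones).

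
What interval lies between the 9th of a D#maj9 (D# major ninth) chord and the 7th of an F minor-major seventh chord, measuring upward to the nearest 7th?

diminished octave

D#maj9 (D# major ninth) has E# as its 9th, and F minor-major seventh has E as its 7th.
From E# to E: 11 semitones over an octave = diminished.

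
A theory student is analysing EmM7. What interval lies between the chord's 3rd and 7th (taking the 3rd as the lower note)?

EmM7 is spelled E–G–B–D♯.
3rd = G; 7th = D♯.
G up to D♯ is 8 semitones, a half step wider than a perfect fifth, so the interval is augmented.

augmented fifth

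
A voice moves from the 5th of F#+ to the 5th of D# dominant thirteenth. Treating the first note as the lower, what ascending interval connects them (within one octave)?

The 5th of F#+ is C##; the 5th of D# dominant thirteenth is A#.
From C## to A#: 8 semitones over a sixth = minor.

m6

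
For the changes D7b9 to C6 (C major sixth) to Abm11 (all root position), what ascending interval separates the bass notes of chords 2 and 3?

m6

The roots are C and Ab.
C up to Ab is 8 semitones, a half step narrower than a major sixth, so the interval is minor.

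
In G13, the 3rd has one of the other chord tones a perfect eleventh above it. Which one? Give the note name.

E

G13 (G dominant thirteenth): G-B-D-F-A-E.
The 3rd is B. A perfect eleventh above B is E.
E is the chord's 13th.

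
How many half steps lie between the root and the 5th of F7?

7

Spelling the chord: F-A-C-Eb.
F to C is a perfect fifth: 7 semitones.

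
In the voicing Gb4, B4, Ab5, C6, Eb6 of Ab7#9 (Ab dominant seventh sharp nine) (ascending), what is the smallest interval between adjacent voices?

Adjacent intervals: Gb4→B4 = augmented third; B4→Ab5 = diminished seventh; Ab5→C6 = major third; C6→Eb6 = minor third.
The smallest is C6 to Eb6, a minor third (3 semitones).

minor 3rd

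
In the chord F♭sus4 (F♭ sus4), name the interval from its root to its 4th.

perfect 4th

The chord tones of F♭sus4 are F♭, B𝄫, C♭.
The root is F♭ and the 4th is B𝄫.
From F♭ to B𝄫 is 5 semitones, exactly the perfect fourth.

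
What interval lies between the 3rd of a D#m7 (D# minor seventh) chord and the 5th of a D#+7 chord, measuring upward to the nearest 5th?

augmented 3rd

The 3rd of D#m7 (D# minor seventh) is F#; the 5th of D#+7 is A##.
3 letter names make it a third; at 5 semitones (a half step wider than major) the quality is augmented.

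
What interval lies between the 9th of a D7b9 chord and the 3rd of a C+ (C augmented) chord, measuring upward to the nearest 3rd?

A1

The 9th of D7b9 is Eb; the 3rd of C+ (C augmented) is E.
Eb up to E is 1 semitone, a half step wider than a perfect unison, so the interval is augmented.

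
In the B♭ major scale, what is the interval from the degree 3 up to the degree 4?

minor 2nd

The scale runs B♭ C D E♭ F G A.
The degree 3 is D and the 4th degree is E♭.
D up to E♭ is 1 semitone, a half step narrower than a major second, so the interval is minor.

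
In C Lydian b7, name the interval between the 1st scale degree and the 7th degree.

Spelling C Lydian b7: C D E F# G A Bb.
1st scale degree = C; degree 7 = Bb.
From C to Bb: 10 semitones over a seventh = minor.

minor 7th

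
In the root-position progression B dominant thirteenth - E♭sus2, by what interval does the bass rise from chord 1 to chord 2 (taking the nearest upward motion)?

The roots are B and E♭.
4 letter names make it a fourth; at 4 semitones (a half step narrower than perfect) the quality is diminished.

d4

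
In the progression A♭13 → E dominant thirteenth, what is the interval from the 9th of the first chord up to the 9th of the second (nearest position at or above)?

A♭13 has B♭ as its 9th, and E dominant thirteenth has F♯ as its 9th.
B♭ up to F♯ is 8 semitones, a half step wider than a perfect fifth, so the interval is augmented.

augmented fifth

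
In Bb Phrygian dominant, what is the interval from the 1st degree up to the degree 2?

minor second

Spelling Bb Phrygian dominant: Bb Cb D Eb F Gb Ab.
That puts Bb below Cb.
2 letter names make it a second; at 1 semitone (a half step narrower than major) the quality is minor.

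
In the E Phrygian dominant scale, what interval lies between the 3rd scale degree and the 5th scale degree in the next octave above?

m10

E phrygian dominant: E F G♯ A B C D.
The 3rd scale degree is G♯ and the degree 5 (up an octave) is B.
From G♯ to B: 15 semitones over a tenth = minor.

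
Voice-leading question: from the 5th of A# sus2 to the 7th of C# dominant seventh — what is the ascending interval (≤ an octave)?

d5

The 5th of A# sus2 is E#; the 7th of C# dominant seventh is B.
5 letter names make it a fifth; at 6 semitones (a half step narrower than perfect) the quality is diminished.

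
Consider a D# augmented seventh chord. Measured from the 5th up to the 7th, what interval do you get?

diminished 3rd

D#aug7 is spelled D#–F##–A##–C#.
5th = A##; 7th = C#.
From A## to C#: 2 semitones over a third = diminished.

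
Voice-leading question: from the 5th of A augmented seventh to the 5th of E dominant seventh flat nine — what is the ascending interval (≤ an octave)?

A augmented seventh has E♯ as its 5th, and E dominant seventh flat nine has B as its 5th.
E♯ up to B is 6 semitones, a half step narrower than a perfect fifth, so the interval is diminished.

diminished fifth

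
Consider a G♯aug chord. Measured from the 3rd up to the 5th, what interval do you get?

major 3rd

G♯aug (G♯ augmented): G♯-B♯-D𝄪.
The 3rd is B♯ and the 5th is D𝄪.
From B♯ to D𝄪 is 4 semitones, exactly the major third.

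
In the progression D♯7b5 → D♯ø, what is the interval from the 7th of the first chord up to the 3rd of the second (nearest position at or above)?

The 7th of D♯7b5 is C♯; the 3rd of D♯ø is F♯.
From C♯ to F♯ is 5 semitones, exactly the perfect fourth.

perfect 4th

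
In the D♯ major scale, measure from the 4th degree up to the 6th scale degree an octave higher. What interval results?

major tenth

Spelling the D♯ major scale: D♯ E♯ F𝄪 G♯ A♯ B♯ C𝄪.
The 4th degree is G♯ and the 6th scale degree (up an octave) is B♯.
From G♯ to B♯ is 16 semitones, exactly the major tenth.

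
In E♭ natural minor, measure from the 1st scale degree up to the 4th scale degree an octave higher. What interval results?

perfect eleventh

Spelling E♭ natural minor: E♭ F G♭ A♭ B♭ C♭ D♭.
So we need the interval from E♭ up to A♭.
Counting 11 letters and 17 half steps from E♭ gives a perfect eleventh.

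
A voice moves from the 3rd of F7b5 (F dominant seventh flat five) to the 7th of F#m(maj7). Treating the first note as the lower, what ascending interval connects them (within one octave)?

augmented fifth

The 3rd of F7b5 (F dominant seventh flat five) is A; the 7th of F#m(maj7) is E#.
A up to E# is 8 semitones, a half step wider than a perfect fifth, so the interval is augmented.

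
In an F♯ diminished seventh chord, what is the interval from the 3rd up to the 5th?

The chord tones of F♯dim7 (F♯ diminished seventh) are F♯, A, C, E♭.
That puts A below C.
From A to C: 3 semitones over a third = minor.

minor third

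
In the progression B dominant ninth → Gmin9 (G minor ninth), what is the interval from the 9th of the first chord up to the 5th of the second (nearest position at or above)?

B dominant ninth has C♯ as its 9th, and Gmin9 (G minor ninth) has D as its 5th.
C♯ up to D is 1 semitone, a half step narrower than a major second, so the interval is minor.

minor second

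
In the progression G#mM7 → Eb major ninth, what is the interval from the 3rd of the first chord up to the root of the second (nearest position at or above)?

G#mM7 has B as its 3rd, and Eb major ninth has Eb as its root.
B up to Eb is 4 semitones, a half step narrower than a perfect fourth, so the interval is diminished.

diminished fourth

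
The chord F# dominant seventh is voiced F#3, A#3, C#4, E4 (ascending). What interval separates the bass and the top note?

minor seventh

The outer voices are F#3 and E4.
F# up to E is 10 semitones, a half step narrower than a major seventh, so the interval is minor.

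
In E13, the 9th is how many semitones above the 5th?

The chord tones of E13 are E–G♯–B–D–F♯–C♯.
B to F♯ is a perfect fifth: 7 semitones.

7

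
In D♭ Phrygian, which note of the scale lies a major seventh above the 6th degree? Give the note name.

The scale is D♭ E𝄫 F♭ G♭ A♭ B𝄫 C♭.
The 6th degree is B𝄫; a major seventh above that is A♭ — scale degree 5.

Ab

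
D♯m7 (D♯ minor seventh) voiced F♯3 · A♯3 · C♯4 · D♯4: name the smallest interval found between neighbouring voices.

Adjacent intervals: F♯3→A♯3 = major third; A♯3→C♯4 = minor third; C♯4→D♯4 = major second.
The smallest is C♯4 to D♯4, a major second (2 semitones).

major second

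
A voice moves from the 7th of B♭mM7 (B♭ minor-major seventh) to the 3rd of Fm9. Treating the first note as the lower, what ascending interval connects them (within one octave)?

diminished octave

The 7th of B♭mM7 (B♭ minor-major seventh) is A; the 3rd of Fm9 is A♭.
8 letter names make it an octave; at 11 semitones (a half step narrower than perfect) the quality is diminished.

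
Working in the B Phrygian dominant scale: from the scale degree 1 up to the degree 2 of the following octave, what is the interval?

m9

Spelling the B Phrygian dominant scale: B C D# E F# G A.
Scale degree 1 = B; scale degree 2 (up an octave) = C.
9 letter names make it a ninth; at 13 semitones (a half step narrower than major) the quality is minor.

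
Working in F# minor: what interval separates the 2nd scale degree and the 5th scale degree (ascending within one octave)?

perfect fourth

Spelling F# minor: F# G# A B C# D E.
That puts G# below C#.
Counting 4 letters and 5 half steps from G# gives a perfect fourth.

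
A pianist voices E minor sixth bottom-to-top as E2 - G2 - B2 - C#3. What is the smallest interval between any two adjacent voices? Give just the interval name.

M2

Adjacent intervals: E2→G2 = minor third; G2→B2 = major third; B2→C#3 = major second.
The smallest is B2 to C#3, a major second (2 semitones).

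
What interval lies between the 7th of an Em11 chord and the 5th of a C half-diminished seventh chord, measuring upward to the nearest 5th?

diminished 4th

Em11 has D as its 7th, and C half-diminished seventh has Gb as its 5th.
4 letter names make it a fourth; at 4 semitones (a half step narrower than perfect) the quality is diminished.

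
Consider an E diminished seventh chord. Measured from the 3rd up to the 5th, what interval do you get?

minor 3rd

Spelling the chord: E-G-Bb-Db.
That puts G below Bb.
G up to Bb is 3 semitones, a half step narrower than a major third, so the interval is minor.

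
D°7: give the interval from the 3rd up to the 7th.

diminished 5th

D°7 is spelled D, F, A♭, C♭.
So we need the interval from F up to C♭.
5 letter names make it a fifth; at 6 semitones (a half step narrower than perfect) the quality is diminished.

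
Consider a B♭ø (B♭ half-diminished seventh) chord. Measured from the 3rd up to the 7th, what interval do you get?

B♭ø is spelled B♭, D♭, F♭, A♭.
The 3rd is D♭ and the 7th is A♭.
Counting 5 letters and 7 half steps from D♭ gives a perfect fifth.

perfect fifth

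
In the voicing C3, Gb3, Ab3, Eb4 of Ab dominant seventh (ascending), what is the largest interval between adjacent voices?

Adjacent intervals: C3→Gb3 = diminished fifth; Gb3→Ab3 = major second; Ab3→Eb4 = perfect fifth.
The largest is Ab3 to Eb4, a perfect fifth (7 semitones).

perfect 5th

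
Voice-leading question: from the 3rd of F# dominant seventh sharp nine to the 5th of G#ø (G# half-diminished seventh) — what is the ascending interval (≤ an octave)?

The 3rd of F# dominant seventh sharp nine is A#; the 5th of G#ø (G# half-diminished seventh) is D.
4 letter names make it a fourth; at 4 semitones (a half step narrower than perfect) the quality is diminished.

diminished fourth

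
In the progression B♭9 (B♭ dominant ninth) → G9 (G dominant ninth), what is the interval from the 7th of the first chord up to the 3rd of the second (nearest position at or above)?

augmented second

B♭9 (B♭ dominant ninth) has A♭ as its 7th, and G9 (G dominant ninth) has B as its 3rd.
A♭ up to B is 3 semitones, a half step wider than a major second, so the interval is augmented.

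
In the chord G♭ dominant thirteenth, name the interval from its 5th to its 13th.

G♭13: G♭ B♭ D♭ F♭ A♭ E♭.
That puts D♭ below E♭.
Counting 9 letters and 14 half steps from D♭ gives a major ninth.

major 9th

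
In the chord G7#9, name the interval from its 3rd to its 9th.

Spelling the chord: G, B, D, F, A♯.
3rd = B; 9th = A♯.
Counting 7 letters and 11 half steps from B gives a major seventh.

major seventh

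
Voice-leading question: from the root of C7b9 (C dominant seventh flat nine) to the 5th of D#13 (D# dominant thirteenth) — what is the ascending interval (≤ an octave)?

The root of C7b9 (C dominant seventh flat nine) is C; the 5th of D#13 (D# dominant thirteenth) is A#.
From C to A#: 10 semitones over a sixth = augmented.

augmented sixth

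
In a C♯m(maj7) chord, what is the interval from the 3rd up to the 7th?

C♯mM7 (C♯ minor-major seventh): C♯, E, G♯, B♯.
So we need the interval from E up to B♯.
5 letter names make it a fifth; at 8 semitones (a half step wider than perfect) the quality is augmented.

augmented fifth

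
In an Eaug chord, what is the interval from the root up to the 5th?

A5

E+ is spelled E, G#, B#.
So we need the interval from E up to B#.
5 letter names make it a fifth; at 8 semitones (a half step wider than perfect) the quality is augmented.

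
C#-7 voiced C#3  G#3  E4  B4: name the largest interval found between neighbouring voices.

Adjacent intervals: C#3→G#3 = perfect fifth; G#3→E4 = minor sixth; E4→B4 = perfect fifth.
The largest is G#3 to E4, a minor sixth (8 semitones).

m6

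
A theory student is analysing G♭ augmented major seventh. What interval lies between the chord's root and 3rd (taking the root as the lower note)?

major third

Spelling the chord: G♭, B♭, D, F.
The root is G♭ and the 3rd is B♭.
Counting 3 letters and 4 half steps from G♭ gives a major third.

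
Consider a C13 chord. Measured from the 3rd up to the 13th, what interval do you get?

perfect 11th

C13: C E G Bb D A.
That puts E below A.
E up to A spans 11 letter names and 17 semitones — a perfect eleventh.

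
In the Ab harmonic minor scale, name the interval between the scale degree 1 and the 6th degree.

minor sixth

Ab harmonic minor: Ab Bb Cb Db Eb Fb G.
That puts Ab below Fb.
Ab up to Fb is 8 semitones, a half step narrower than a major sixth, so the interval is minor.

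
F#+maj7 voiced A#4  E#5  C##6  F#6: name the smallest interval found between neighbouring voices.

d4

Adjacent intervals: A#4→E#5 = perfect fifth; E#5→C##6 = major sixth; C##6→F#6 = diminished fourth.
The smallest is C##6 to F#6, a diminished fourth (4 semitones).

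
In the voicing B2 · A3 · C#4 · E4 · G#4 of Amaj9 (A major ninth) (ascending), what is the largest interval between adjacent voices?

minor seventh

Adjacent intervals: B2→A3 = minor seventh; A3→C#4 = major third; C#4→E4 = minor third; E4→G#4 = major third.
The largest is B2 to A3, a minor seventh (10 semitones).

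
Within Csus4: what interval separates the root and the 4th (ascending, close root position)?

Spelling the chord: C-F-G.
The root is C and the 4th is F.
C up to F spans 4 letter names and 5 semitones — a perfect fourth.

perfect 4th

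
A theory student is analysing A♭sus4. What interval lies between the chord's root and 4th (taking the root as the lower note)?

A♭ sus4 is spelled A♭, D♭, E♭.
The root is A♭ and the 4th is D♭.
From A♭ to D♭ is 5 semitones, exactly the perfect fourth.

P4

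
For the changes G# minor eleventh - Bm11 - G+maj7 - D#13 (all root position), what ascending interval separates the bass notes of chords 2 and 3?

minor 6th

The roots are B and G.
B up to G is 8 semitones, a half step narrower than a major sixth, so the interval is minor.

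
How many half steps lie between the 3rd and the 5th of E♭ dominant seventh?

3

E♭7 (E♭ dominant seventh): E♭–G–B♭–D♭.
G to B♭ is a minor third: 3 semitones.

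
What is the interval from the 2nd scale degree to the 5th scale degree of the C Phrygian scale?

C phrygian: C Db Eb F G Ab Bb.
The 2nd scale degree is Db and the degree 5 is G.
4 letter names make it a fourth; at 6 semitones (a half step wider than perfect) the quality is augmented.

augmented 4th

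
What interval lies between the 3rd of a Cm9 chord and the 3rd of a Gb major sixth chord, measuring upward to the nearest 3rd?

perfect fifth

The 3rd of Cm9 is Eb; the 3rd of Gb major sixth is Bb.
Eb up to Bb spans 5 letter names and 7 semitones — a perfect fifth.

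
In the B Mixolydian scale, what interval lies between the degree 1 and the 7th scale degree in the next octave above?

The scale runs B C# D# E F# G# A.
The degree 1 is B and the scale degree 7 (up an octave) is A.
14 letter names make it a fourteenth; at 22 semitones (a half step narrower than major) the quality is minor.

minor fourteenth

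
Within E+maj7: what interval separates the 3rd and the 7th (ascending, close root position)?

The chord tones of Emaj7#5 are E G# B# D#.
That puts G# below D#.
G# up to D# spans 5 letter names and 7 semitones — a perfect fifth.

perfect fifth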